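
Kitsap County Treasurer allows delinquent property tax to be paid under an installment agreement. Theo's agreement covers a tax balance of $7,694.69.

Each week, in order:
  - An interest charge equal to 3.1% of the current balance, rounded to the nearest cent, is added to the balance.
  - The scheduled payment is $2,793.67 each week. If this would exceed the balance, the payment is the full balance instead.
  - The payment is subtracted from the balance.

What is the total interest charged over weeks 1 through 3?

Week 1: opening $7,694.69; interest $238.54 → $7,933.23; payment $2,793.67; balance $5,139.56
Week 2: opening $5,139.56; interest $159.33 → $5,298.89; payment $2,793.67; balance $2,505.22
Week 3: opening $2,505.22; interest $77.66 → $2,582.88; payment $2,582.88; balance $0.00
Total interest: $238.54 + $159.33 + $77.66 = $475.53

$475.53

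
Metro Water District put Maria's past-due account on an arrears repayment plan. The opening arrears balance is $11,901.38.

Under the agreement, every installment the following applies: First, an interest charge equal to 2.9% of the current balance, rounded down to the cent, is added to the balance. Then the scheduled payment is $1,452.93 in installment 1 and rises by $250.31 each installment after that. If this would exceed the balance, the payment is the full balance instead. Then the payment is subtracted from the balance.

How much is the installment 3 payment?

$1,953.55

# | Opening | Interest | Payment | End bal
1 | $11,901.38 | $345.14 | $1,452.93 | $10,793.59
2 | $10,793.59 | $313.01 | $1,703.24 | $9,403.36
3 | $9,403.36 | $272.69 | $1,953.55 | $7,722.50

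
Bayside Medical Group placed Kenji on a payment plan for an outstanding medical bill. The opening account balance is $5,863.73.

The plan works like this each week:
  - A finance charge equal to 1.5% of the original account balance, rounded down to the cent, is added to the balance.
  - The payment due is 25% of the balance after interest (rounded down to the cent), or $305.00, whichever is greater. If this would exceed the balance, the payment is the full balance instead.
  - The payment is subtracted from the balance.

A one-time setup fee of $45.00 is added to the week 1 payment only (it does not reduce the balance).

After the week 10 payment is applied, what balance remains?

Week 1: opening $5,863.73; interest $87.95 → $5,951.68; payment $1,487.92 (+ $45.00 fee); balance $4,463.76
Week 2: opening $4,463.76; interest $87.95 → $4,551.71; payment $1,137.92; balance $3,413.79
Week 3: opening $3,413.79; interest $87.95 → $3,501.74; payment $875.43; balance $2,626.31
Week 4: opening $2,626.31; interest $87.95 → $2,714.26; payment $678.56; balance $2,035.70
Week 5: opening $2,035.70; interest $87.95 → $2,123.65; payment $530.91; balance $1,592.74
Week 6: opening $1,592.74; interest $87.95 → $1,680.69; payment $420.17; balance $1,260.52
Week 7: opening $1,260.52; interest $87.95 → $1,348.47; payment $337.11; balance $1,011.36
Week 8: opening $1,011.36; interest $87.95 → $1,099.31; payment $305.00; balance $794.31
Week 9: opening $794.31; interest $87.95 → $882.26; payment $305.00; balance $577.26
Week 10: opening $577.26; interest $87.95 → $665.21; payment $305.00; balance $360.21

$360.21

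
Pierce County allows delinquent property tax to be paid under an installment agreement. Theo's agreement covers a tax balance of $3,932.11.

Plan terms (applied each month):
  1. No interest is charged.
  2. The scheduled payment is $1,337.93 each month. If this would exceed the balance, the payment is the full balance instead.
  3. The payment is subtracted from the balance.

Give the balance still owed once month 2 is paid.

Month 1: opening $3,932.11; payment $1,337.93; balance $2,594.18
Month 2: opening $2,594.18; payment $1,337.93; balance $1,256.25

$1,256.25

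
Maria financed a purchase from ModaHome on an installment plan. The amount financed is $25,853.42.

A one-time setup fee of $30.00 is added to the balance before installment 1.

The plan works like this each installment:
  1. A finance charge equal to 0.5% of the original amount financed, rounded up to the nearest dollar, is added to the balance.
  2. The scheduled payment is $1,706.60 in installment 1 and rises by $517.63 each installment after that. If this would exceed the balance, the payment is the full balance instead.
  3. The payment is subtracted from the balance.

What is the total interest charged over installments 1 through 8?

Installment 1: $25,883.42 +$130.00 interest = $26,013.42; pay $1,706.60 → $24,306.82
Installment 2: $24,306.82 +$130.00 interest = $24,436.82; pay $2,224.23 → $22,212.59
Installment 3: $22,212.59 +$130.00 interest = $22,342.59; pay $2,741.86 → $19,600.73
Installment 4: $19,600.73 +$130.00 interest = $19,730.73; pay $3,259.49 → $16,471.24
Installment 5: $16,471.24 +$130.00 interest = $16,601.24; pay $3,777.12 → $12,824.12
Installment 6: $12,824.12 +$130.00 interest = $12,954.12; pay $4,294.75 → $8,659.37
Installment 7: $8,659.37 +$130.00 interest = $8,789.37; pay $4,812.38 → $3,976.99
Installment 8: $3,976.99 +$130.00 interest = $4,106.99; pay $4,106.99 → $0.00
Total interest: $130.00 + $130.00 + $130.00 + $130.00 + $130.00 + $130.00 + $130.00 + $130.00 = $1,040.00

$1,040.00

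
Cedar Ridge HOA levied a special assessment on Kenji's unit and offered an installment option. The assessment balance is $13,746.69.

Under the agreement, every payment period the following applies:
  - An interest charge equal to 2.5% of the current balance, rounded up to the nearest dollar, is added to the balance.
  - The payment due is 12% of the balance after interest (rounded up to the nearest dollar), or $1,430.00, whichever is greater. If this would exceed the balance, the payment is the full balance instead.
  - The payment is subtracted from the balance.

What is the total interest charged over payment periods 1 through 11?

Payment period 1: opening $13,746.69; interest $344.00 → $14,090.69; payment $1,691.00; balance $12,399.69
Payment period 2: opening $12,399.69; interest $310.00 → $12,709.69; payment $1,526.00; balance $11,183.69
Payment period 3: opening $11,183.69; interest $280.00 → $11,463.69; payment $1,430.00; balance $10,033.69
Payment period 4: opening $10,033.69; interest $251.00 → $10,284.69; payment $1,430.00; balance $8,854.69
Payment period 5: opening $8,854.69; interest $222.00 → $9,076.69; payment $1,430.00; balance $7,646.69
Payment period 6: opening $7,646.69; interest $192.00 → $7,838.69; payment $1,430.00; balance $6,408.69
Payment period 7: opening $6,408.69; interest $161.00 → $6,569.69; payment $1,430.00; balance $5,139.69
Payment period 8: opening $5,139.69; interest $129.00 → $5,268.69; payment $1,430.00; balance $3,838.69
Payment period 9: opening $3,838.69; interest $96.00 → $3,934.69; payment $1,430.00; balance $2,504.69
Payment period 10: opening $2,504.69; interest $63.00 → $2,567.69; payment $1,430.00; balance $1,137.69
Payment period 11: opening $1,137.69; interest $29.00 → $1,166.69; payment $1,166.69; balance $0.00
Total interest: $344.00 + $310.00 + $280.00 + $251.00 + $222.00 + $192.00 + $161.00 + $129.00 + $96.00 + $63.00 + $29.00 = $2,077.00

$2,077.00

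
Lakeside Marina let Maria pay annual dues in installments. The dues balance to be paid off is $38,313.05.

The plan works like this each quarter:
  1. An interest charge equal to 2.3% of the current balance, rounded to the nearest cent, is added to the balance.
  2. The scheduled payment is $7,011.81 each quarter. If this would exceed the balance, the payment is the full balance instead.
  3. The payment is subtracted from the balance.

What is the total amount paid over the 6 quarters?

$41,419.20

Quarter 1: opening $38,313.05; interest $881.20 → $39,194.25; payment $7,011.81; balance $32,182.44
Quarter 2: opening $32,182.44; interest $740.20 → $32,922.64; payment $7,011.81; balance $25,910.83
Quarter 3: opening $25,910.83; interest $595.95 → $26,506.78; payment $7,011.81; balance $19,494.97
Quarter 4: opening $19,494.97; interest $448.38 → $19,943.35; payment $7,011.81; balance $12,931.54
Quarter 5: opening $12,931.54; interest $297.43 → $13,228.97; payment $7,011.81; balance $6,217.16
Quarter 6: opening $6,217.16; interest $142.99 → $6,360.15; payment $6,360.15; balance $0.00
Total paid: $41,419.20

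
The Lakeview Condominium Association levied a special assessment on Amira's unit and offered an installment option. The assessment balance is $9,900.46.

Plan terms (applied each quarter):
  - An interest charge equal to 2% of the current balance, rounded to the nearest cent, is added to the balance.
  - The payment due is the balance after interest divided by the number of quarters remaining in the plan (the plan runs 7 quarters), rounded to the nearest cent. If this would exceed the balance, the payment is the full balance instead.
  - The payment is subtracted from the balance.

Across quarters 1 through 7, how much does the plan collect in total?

$10,724.99

Quarter 1: $9,900.46 +$198.01 interest = $10,098.47; pay $1,442.64 → $8,655.83
Quarter 2: $8,655.83 +$173.12 interest = $8,828.95; pay $1,471.49 → $7,357.46
Quarter 3: $7,357.46 +$147.15 interest = $7,504.61; pay $1,500.92 → $6,003.69
Quarter 4: $6,003.69 +$120.07 interest = $6,123.76; pay $1,530.94 → $4,592.82
Quarter 5: $4,592.82 +$91.86 interest = $4,684.68; pay $1,561.56 → $3,123.12
Quarter 6: $3,123.12 +$62.46 interest = $3,185.58; pay $1,592.79 → $1,592.79
Quarter 7: $1,592.79 +$31.86 interest = $1,624.65; pay $1,624.65 → $0.00
Total paid: $10,724.99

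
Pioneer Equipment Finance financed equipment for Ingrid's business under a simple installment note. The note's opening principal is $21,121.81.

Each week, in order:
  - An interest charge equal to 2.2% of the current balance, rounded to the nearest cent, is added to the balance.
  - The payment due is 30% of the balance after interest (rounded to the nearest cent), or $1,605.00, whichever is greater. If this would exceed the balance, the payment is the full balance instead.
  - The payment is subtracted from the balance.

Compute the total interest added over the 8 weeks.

Week 1: $21,121.81 +$464.68 interest = $21,586.49; pay $6,475.95 → $15,110.54
Week 2: $15,110.54 +$332.43 interest = $15,442.97; pay $4,632.89 → $10,810.08
Week 3: $10,810.08 +$237.82 interest = $11,047.90; pay $3,314.37 → $7,733.53
Week 4: $7,733.53 +$170.14 interest = $7,903.67; pay $2,371.10 → $5,532.57
Week 5: $5,532.57 +$121.72 interest = $5,654.29; pay $1,696.29 → $3,958.00
Week 6: $3,958.00 +$87.08 interest = $4,045.08; pay $1,605.00 → $2,440.08
Week 7: $2,440.08 +$53.68 interest = $2,493.76; pay $1,605.00 → $888.76
Week 8: $888.76 +$19.55 interest = $908.31; pay $908.31 → $0.00
Total interest: $464.68 + $332.43 + $237.82 + $170.14 + $121.72 + $87.08 + $53.68 + $19.55 = $1,487.10

$1,487.10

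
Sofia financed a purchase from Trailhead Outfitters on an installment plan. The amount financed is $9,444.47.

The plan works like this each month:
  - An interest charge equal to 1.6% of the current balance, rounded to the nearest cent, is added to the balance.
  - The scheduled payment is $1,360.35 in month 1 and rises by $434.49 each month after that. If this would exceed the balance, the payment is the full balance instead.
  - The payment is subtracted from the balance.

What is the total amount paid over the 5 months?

$9,933.35

Month 1: $9,444.47 +$151.11 interest = $9,595.58; pay $1,360.35 → $8,235.23
Month 2: $8,235.23 +$131.76 interest = $8,366.99; pay $1,794.84 → $6,572.15
Month 3: $6,572.15 +$105.15 interest = $6,677.30; pay $2,229.33 → $4,447.97
Month 4: $4,447.97 +$71.17 interest = $4,519.14; pay $2,663.82 → $1,855.32
Month 5: $1,855.32 +$29.69 interest = $1,885.01; pay $1,885.01 → $0.00
Total paid: $9,933.35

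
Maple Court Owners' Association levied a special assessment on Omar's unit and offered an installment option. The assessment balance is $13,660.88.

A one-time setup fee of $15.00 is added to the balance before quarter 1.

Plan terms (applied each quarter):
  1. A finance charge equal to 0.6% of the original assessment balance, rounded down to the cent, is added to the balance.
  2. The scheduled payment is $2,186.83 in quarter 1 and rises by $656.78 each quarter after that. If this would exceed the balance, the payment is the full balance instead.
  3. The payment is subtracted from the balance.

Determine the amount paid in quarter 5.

$1,397.68

Quarter 1: $13,675.88 +$81.96 interest = $13,757.84; pay $2,186.83 → $11,571.01
Quarter 2: $11,571.01 +$81.96 interest = $11,652.97; pay $2,843.61 → $8,809.36
Quarter 3: $8,809.36 +$81.96 interest = $8,891.32; pay $3,500.39 → $5,390.93
Quarter 4: $5,390.93 +$81.96 interest = $5,472.89; pay $4,157.17 → $1,315.72
Quarter 5: $1,315.72 +$81.96 interest = $1,397.68; pay $1,397.68 → $0.00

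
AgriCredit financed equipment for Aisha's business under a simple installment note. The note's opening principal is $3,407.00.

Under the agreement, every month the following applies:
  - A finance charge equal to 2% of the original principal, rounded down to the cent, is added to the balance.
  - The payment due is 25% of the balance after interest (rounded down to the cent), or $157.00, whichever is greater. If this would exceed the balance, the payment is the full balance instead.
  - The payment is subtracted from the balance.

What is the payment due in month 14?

$148.89

Month 1: $3,407.00 +$68.14 interest = $3,475.14; pay $868.78 → $2,606.36
Month 2: $2,606.36 +$68.14 interest = $2,674.50; pay $668.62 → $2,005.88
Month 3: $2,005.88 +$68.14 interest = $2,074.02; pay $518.50 → $1,555.52
Month 4: $1,555.52 +$68.14 interest = $1,623.66; pay $405.91 → $1,217.75
Month 5: $1,217.75 +$68.14 interest = $1,285.89; pay $321.47 → $964.42
Month 6: $964.42 +$68.14 interest = $1,032.56; pay $258.14 → $774.42
Month 7: $774.42 +$68.14 interest = $842.56; pay $210.64 → $631.92
Month 8: $631.92 +$68.14 interest = $700.06; pay $175.01 → $525.05
Month 9: $525.05 +$68.14 interest = $593.19; pay $157.00 → $436.19
Month 10: $436.19 +$68.14 interest = $504.33; pay $157.00 → $347.33
Month 11: $347.33 +$68.14 interest = $415.47; pay $157.00 → $258.47
Month 12: $258.47 +$68.14 interest = $326.61; pay $157.00 → $169.61
Month 13: $169.61 +$68.14 interest = $237.75; pay $157.00 → $80.75
Month 14: $80.75 +$68.14 interest = $148.89; pay $148.89 → $0.00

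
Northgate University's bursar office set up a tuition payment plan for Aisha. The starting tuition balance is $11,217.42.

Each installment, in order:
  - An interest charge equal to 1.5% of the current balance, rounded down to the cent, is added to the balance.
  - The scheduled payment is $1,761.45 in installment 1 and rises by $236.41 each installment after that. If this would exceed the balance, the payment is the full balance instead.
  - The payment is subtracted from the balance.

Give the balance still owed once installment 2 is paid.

# | Opening | Interest | Payment | End bal
1 | $11,217.42 | $168.26 | $1,761.45 | $9,624.23
2 | $9,624.23 | $144.36 | $1,997.86 | $7,770.73

$7,770.73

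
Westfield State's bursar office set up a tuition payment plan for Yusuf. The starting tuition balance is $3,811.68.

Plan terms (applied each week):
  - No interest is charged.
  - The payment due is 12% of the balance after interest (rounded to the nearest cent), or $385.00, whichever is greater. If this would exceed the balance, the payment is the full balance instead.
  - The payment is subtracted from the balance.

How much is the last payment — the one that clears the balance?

$256.77

Week 1: $3,811.68 − $457.40 → $3,354.28
Week 2: $3,354.28 − $402.51 → $2,951.77
Week 3: $2,951.77 − $385.00 → $2,566.77
Week 4: $2,566.77 − $385.00 → $2,181.77
Week 5: $2,181.77 − $385.00 → $1,796.77
Week 6: $1,796.77 − $385.00 → $1,411.77
Week 7: $1,411.77 − $385.00 → $1,026.77
Week 8: $1,026.77 − $385.00 → $641.77
Week 9: $641.77 − $385.00 → $256.77
Week 10: $256.77 − $256.77 → $0.00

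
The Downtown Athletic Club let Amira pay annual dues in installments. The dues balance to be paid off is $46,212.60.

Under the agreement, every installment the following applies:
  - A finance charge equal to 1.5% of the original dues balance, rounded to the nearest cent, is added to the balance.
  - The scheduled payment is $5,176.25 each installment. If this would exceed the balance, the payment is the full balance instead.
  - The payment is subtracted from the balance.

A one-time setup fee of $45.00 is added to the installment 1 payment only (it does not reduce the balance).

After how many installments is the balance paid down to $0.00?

11

Installment 1: opening $46,212.60; interest $693.19 → $46,905.79; payment $5,176.25 (+ $45.00 fee); balance $41,729.54
Installment 2: opening $41,729.54; interest $693.19 → $42,422.73; payment $5,176.25; balance $37,246.48
Installment 3: opening $37,246.48; interest $693.19 → $37,939.67; payment $5,176.25; balance $32,763.42
Installment 4: opening $32,763.42; interest $693.19 → $33,456.61; payment $5,176.25; balance $28,280.36
Installment 5: opening $28,280.36; interest $693.19 → $28,973.55; payment $5,176.25; balance $23,797.30
Installment 6: opening $23,797.30; interest $693.19 → $24,490.49; payment $5,176.25; balance $19,314.24
Installment 7: opening $19,314.24; interest $693.19 → $20,007.43; payment $5,176.25; balance $14,831.18
Installment 8: opening $14,831.18; interest $693.19 → $15,524.37; payment $5,176.25; balance $10,348.12
Installment 9: opening $10,348.12; interest $693.19 → $11,041.31; payment $5,176.25; balance $5,865.06
Installment 10: opening $5,865.06; interest $693.19 → $6,558.25; payment $5,176.25; balance $1,382.00
Installment 11: opening $1,382.00; interest $693.19 → $2,075.19; payment $2,075.19; balance $0.00
Balance reaches $0.00 in installment 11.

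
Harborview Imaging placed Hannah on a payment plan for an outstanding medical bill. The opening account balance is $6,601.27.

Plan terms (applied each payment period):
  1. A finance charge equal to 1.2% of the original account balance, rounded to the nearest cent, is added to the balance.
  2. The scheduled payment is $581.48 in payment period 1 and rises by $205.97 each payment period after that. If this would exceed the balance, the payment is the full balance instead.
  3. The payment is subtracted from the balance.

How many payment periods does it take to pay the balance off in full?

Payment period 1: $6,601.27 +$79.22 interest = $6,680.49; pay $581.48 → $6,099.01
Payment period 2: $6,099.01 +$79.22 interest = $6,178.23; pay $787.45 → $5,390.78
Payment period 3: $5,390.78 +$79.22 interest = $5,470.00; pay $993.42 → $4,476.58
Payment period 4: $4,476.58 +$79.22 interest = $4,555.80; pay $1,199.39 → $3,356.41
Payment period 5: $3,356.41 +$79.22 interest = $3,435.63; pay $1,405.36 → $2,030.27
Payment period 6: $2,030.27 +$79.22 interest = $2,109.49; pay $1,611.33 → $498.16
Payment period 7: $498.16 +$79.22 interest = $577.38; pay $577.38 → $0.00
Balance reaches $0.00 in payment period 7.

7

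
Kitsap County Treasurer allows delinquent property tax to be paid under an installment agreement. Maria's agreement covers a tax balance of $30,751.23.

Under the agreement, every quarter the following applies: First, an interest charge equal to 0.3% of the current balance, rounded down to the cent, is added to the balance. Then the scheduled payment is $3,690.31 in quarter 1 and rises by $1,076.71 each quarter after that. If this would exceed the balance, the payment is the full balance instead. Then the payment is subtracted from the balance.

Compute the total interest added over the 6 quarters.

# | Opening | Interest | Payment | End bal
1 | $30,751.23 | $92.25 | $3,690.31 | $27,153.17
2 | $27,153.17 | $81.45 | $4,767.02 | $22,467.60
3 | $22,467.60 | $67.40 | $5,843.73 | $16,691.27
4 | $16,691.27 | $50.07 | $6,920.44 | $9,820.90
5 | $9,820.90 | $29.46 | $7,997.15 | $1,853.21
6 | $1,853.21 | $5.55 | $1,858.76 | $0.00
Total interest: $92.25 + $81.45 + $67.40 + $50.07 + $29.46 + $5.55 = $326.18

$326.18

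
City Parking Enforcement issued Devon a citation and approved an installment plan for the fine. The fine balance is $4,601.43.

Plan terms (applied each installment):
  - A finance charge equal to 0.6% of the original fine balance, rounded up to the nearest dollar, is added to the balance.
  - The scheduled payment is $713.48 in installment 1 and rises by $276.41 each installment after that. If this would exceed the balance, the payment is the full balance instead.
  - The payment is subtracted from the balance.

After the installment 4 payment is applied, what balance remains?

# | Opening | Interest | Payment | End bal
1 | $4,601.43 | $28.00 | $713.48 | $3,915.95
2 | $3,915.95 | $28.00 | $989.89 | $2,954.06
3 | $2,954.06 | $28.00 | $1,266.30 | $1,715.76
4 | $1,715.76 | $28.00 | $1,542.71 | $201.05

$201.05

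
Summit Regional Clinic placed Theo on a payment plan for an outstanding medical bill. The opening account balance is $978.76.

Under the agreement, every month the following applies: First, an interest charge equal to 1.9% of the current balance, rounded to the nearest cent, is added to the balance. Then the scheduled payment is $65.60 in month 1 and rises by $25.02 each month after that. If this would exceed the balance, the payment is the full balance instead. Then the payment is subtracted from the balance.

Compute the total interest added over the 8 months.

# | Opening | Interest | Payment | End bal
1 | $978.76 | $18.60 | $65.60 | $931.76
2 | $931.76 | $17.70 | $90.62 | $858.84
3 | $858.84 | $16.32 | $115.64 | $759.52
4 | $759.52 | $14.43 | $140.66 | $633.29
5 | $633.29 | $12.03 | $165.68 | $479.64
6 | $479.64 | $9.11 | $190.70 | $298.05
7 | $298.05 | $5.66 | $215.72 | $87.99
8 | $87.99 | $1.67 | $89.66 | $0.00
Total interest: $18.60 + $17.70 + $16.32 + $14.43 + $12.03 + $9.11 + $5.66 + $1.67 = $95.52

$95.52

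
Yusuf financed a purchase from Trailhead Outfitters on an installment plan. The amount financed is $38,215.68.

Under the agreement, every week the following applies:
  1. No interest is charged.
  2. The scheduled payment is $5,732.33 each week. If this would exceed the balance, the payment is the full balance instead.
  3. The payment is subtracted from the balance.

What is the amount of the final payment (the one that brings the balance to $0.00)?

Week 1: opening $38,215.68; payment $5,732.33; balance $32,483.35
Week 2: opening $32,483.35; payment $5,732.33; balance $26,751.02
Week 3: opening $26,751.02; payment $5,732.33; balance $21,018.69
Week 4: opening $21,018.69; payment $5,732.33; balance $15,286.36
Week 5: opening $15,286.36; payment $5,732.33; balance $9,554.03
Week 6: opening $9,554.03; payment $5,732.33; balance $3,821.70
Week 7: opening $3,821.70; payment $3,821.70; balance $0.00

$3,821.70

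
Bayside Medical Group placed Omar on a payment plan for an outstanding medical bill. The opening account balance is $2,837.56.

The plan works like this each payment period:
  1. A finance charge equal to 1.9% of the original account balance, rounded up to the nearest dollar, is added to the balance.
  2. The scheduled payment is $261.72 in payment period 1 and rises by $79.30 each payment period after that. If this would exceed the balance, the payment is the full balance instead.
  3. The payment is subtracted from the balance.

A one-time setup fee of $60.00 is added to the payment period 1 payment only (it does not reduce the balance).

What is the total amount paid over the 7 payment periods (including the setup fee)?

# | Opening | Interest | Payment | Fee | End bal
1 | $2,837.56 | $54.00 | $261.72 | $60.00 | $2,629.84
2 | $2,629.84 | $54.00 | $341.02 | — | $2,342.82
3 | $2,342.82 | $54.00 | $420.32 | — | $1,976.50
4 | $1,976.50 | $54.00 | $499.62 | — | $1,530.88
5 | $1,530.88 | $54.00 | $578.92 | — | $1,005.96
6 | $1,005.96 | $54.00 | $658.22 | — | $401.74
7 | $401.74 | $54.00 | $455.74 | — | $0.00
Total paid: $3,275.56

$3,275.56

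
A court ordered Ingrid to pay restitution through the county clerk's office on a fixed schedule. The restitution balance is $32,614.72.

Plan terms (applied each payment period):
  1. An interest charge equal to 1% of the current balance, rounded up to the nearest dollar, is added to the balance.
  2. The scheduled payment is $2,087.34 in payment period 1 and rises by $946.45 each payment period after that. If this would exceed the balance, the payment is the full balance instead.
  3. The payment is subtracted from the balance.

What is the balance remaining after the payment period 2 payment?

$28,129.59

Payment period 1: opening $32,614.72; interest $327.00 → $32,941.72; payment $2,087.34; balance $30,854.38
Payment period 2: opening $30,854.38; interest $309.00 → $31,163.38; payment $3,033.79; balance $28,129.59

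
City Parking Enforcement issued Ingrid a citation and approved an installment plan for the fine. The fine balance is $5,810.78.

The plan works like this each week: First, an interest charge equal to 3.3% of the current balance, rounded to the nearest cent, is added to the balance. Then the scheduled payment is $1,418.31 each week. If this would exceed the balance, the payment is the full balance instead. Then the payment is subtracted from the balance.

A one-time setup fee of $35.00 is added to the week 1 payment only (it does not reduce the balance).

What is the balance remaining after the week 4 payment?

# | Opening | Interest | Payment | Fee | End bal
1 | $5,810.78 | $191.76 | $1,418.31 | $35.00 | $4,584.23
2 | $4,584.23 | $151.28 | $1,418.31 | — | $3,317.20
3 | $3,317.20 | $109.47 | $1,418.31 | — | $2,008.36
4 | $2,008.36 | $66.28 | $1,418.31 | — | $656.33

$656.33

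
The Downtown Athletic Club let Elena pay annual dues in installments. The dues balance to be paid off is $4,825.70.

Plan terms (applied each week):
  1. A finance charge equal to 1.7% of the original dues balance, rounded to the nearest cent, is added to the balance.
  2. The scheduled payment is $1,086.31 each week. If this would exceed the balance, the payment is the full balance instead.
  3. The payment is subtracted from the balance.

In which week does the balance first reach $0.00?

# | Opening | Interest | Payment | End bal
1 | $4,825.70 | $82.04 | $1,086.31 | $3,821.43
2 | $3,821.43 | $82.04 | $1,086.31 | $2,817.16
3 | $2,817.16 | $82.04 | $1,086.31 | $1,812.89
4 | $1,812.89 | $82.04 | $1,086.31 | $808.62
5 | $808.62 | $82.04 | $890.66 | $0.00
Balance reaches $0.00 in week 5.

5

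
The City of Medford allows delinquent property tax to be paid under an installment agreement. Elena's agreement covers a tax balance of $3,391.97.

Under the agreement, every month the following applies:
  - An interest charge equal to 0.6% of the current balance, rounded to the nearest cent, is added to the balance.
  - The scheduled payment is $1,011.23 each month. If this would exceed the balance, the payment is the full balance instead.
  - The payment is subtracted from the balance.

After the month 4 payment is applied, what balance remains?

$0.00

Month 1: opening $3,391.97; interest $20.35 → $3,412.32; payment $1,011.23; balance $2,401.09
Month 2: opening $2,401.09; interest $14.41 → $2,415.50; payment $1,011.23; balance $1,404.27
Month 3: opening $1,404.27; interest $8.43 → $1,412.70; payment $1,011.23; balance $401.47
Month 4: opening $401.47; interest $2.41 → $403.88; payment $403.88; balance $0.00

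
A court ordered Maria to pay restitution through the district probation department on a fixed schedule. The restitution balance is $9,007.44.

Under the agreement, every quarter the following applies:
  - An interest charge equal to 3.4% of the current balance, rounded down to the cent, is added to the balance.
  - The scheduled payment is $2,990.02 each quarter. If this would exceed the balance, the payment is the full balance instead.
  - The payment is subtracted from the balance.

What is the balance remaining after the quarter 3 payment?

Quarter 1: opening $9,007.44; interest $306.25 → $9,313.69; payment $2,990.02; balance $6,323.67
Quarter 2: opening $6,323.67; interest $215.00 → $6,538.67; payment $2,990.02; balance $3,548.65
Quarter 3: opening $3,548.65; interest $120.65 → $3,669.30; payment $2,990.02; balance $679.28

$679.28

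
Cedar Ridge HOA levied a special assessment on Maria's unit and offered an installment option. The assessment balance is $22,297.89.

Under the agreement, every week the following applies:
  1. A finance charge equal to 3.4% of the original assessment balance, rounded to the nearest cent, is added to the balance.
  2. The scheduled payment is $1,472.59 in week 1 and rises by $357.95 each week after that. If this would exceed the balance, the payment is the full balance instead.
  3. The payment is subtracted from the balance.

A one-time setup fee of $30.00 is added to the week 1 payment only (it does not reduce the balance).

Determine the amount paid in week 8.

$3,978.24

Week 1: $22,297.89 +$758.13 interest = $23,056.02; pay $1,472.59 (+ $30.00 fee) → $21,583.43
Week 2: $21,583.43 +$758.13 interest = $22,341.56; pay $1,830.54 → $20,511.02
Week 3: $20,511.02 +$758.13 interest = $21,269.15; pay $2,188.49 → $19,080.66
Week 4: $19,080.66 +$758.13 interest = $19,838.79; pay $2,546.44 → $17,292.35
Week 5: $17,292.35 +$758.13 interest = $18,050.48; pay $2,904.39 → $15,146.09
Week 6: $15,146.09 +$758.13 interest = $15,904.22; pay $3,262.34 → $12,641.88
Week 7: $12,641.88 +$758.13 interest = $13,400.01; pay $3,620.29 → $9,779.72
Week 8: $9,779.72 +$758.13 interest = $10,537.85; pay $3,978.24 → $6,559.61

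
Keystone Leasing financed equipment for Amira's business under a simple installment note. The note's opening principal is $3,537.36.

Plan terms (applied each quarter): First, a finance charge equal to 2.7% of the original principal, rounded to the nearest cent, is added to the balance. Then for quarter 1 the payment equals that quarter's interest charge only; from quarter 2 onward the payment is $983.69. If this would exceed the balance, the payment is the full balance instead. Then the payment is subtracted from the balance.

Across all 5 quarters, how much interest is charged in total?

$477.55

Quarter 1: $3,537.36 +$95.51 interest = $3,632.87; pay $95.51 → $3,537.36
Quarter 2: $3,537.36 +$95.51 interest = $3,632.87; pay $983.69 → $2,649.18
Quarter 3: $2,649.18 +$95.51 interest = $2,744.69; pay $983.69 → $1,761.00
Quarter 4: $1,761.00 +$95.51 interest = $1,856.51; pay $983.69 → $872.82
Quarter 5: $872.82 +$95.51 interest = $968.33; pay $968.33 → $0.00
Total interest: $95.51 + $95.51 + $95.51 + $95.51 + $95.51 = $477.55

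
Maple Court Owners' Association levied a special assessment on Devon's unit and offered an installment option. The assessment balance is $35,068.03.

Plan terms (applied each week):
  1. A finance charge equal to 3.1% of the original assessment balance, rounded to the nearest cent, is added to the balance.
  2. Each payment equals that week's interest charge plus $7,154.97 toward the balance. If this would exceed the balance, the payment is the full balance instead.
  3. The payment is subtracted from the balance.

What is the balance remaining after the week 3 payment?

# | Opening | Interest | Payment | End bal
1 | $35,068.03 | $1,087.11 | $8,242.08 | $27,913.06
2 | $27,913.06 | $1,087.11 | $8,242.08 | $20,758.09
3 | $20,758.09 | $1,087.11 | $8,242.08 | $13,603.12

$13,603.12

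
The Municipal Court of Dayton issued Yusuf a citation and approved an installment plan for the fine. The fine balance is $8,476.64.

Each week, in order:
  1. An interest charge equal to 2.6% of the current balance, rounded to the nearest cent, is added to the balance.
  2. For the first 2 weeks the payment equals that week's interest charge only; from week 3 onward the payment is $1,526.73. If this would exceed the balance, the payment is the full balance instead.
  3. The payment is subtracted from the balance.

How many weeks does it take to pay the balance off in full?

9

Week 1: opening $8,476.64; interest $220.39 → $8,697.03; payment $220.39; balance $8,476.64
Week 2: opening $8,476.64; interest $220.39 → $8,697.03; payment $220.39; balance $8,476.64
Week 3: opening $8,476.64; interest $220.39 → $8,697.03; payment $1,526.73; balance $7,170.30
Week 4: opening $7,170.30; interest $186.43 → $7,356.73; payment $1,526.73; balance $5,830.00
Week 5: opening $5,830.00; interest $151.58 → $5,981.58; payment $1,526.73; balance $4,454.85
Week 6: opening $4,454.85; interest $115.83 → $4,570.68; payment $1,526.73; balance $3,043.95
Week 7: opening $3,043.95; interest $79.14 → $3,123.09; payment $1,526.73; balance $1,596.36
Week 8: opening $1,596.36; interest $41.51 → $1,637.87; payment $1,526.73; balance $111.14
Week 9: opening $111.14; interest $2.89 → $114.03; payment $114.03; balance $0.00
Balance reaches $0.00 in week 9.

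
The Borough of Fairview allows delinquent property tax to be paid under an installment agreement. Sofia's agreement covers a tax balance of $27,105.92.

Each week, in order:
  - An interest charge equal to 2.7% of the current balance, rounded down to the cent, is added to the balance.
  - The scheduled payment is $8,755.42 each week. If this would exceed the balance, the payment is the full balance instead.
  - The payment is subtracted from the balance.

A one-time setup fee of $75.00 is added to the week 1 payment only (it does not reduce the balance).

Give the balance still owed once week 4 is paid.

# | Opening | Interest | Payment | Fee | End bal
1 | $27,105.92 | $731.85 | $8,755.42 | $75.00 | $19,082.35
2 | $19,082.35 | $515.22 | $8,755.42 | — | $10,842.15
3 | $10,842.15 | $292.73 | $8,755.42 | — | $2,379.46
4 | $2,379.46 | $64.24 | $2,443.70 | — | $0.00

$0.00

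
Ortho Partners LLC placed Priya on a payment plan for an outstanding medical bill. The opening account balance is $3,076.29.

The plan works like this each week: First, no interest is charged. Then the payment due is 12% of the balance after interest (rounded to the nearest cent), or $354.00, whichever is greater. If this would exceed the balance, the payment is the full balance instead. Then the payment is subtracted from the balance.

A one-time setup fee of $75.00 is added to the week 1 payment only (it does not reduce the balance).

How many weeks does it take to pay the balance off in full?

Week 1: opening $3,076.29; payment $369.15 (+ $75.00 fee); balance $2,707.14
Week 2: opening $2,707.14; payment $354.00; balance $2,353.14
Week 3: opening $2,353.14; payment $354.00; balance $1,999.14
Week 4: opening $1,999.14; payment $354.00; balance $1,645.14
Week 5: opening $1,645.14; payment $354.00; balance $1,291.14
Week 6: opening $1,291.14; payment $354.00; balance $937.14
Week 7: opening $937.14; payment $354.00; balance $583.14
Week 8: opening $583.14; payment $354.00; balance $229.14
Week 9: opening $229.14; payment $229.14; balance $0.00
Balance reaches $0.00 in week 9.

9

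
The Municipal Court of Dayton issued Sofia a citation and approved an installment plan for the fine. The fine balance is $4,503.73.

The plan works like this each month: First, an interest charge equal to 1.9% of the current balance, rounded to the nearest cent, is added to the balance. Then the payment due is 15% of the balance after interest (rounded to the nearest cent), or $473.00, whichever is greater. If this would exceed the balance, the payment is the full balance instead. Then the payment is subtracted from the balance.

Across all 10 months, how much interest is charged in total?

Month 1: $4,503.73 +$85.57 interest = $4,589.30; pay $688.40 → $3,900.90
Month 2: $3,900.90 +$74.12 interest = $3,975.02; pay $596.25 → $3,378.77
Month 3: $3,378.77 +$64.20 interest = $3,442.97; pay $516.45 → $2,926.52
Month 4: $2,926.52 +$55.60 interest = $2,982.12; pay $473.00 → $2,509.12
Month 5: $2,509.12 +$47.67 interest = $2,556.79; pay $473.00 → $2,083.79
Month 6: $2,083.79 +$39.59 interest = $2,123.38; pay $473.00 → $1,650.38
Month 7: $1,650.38 +$31.36 interest = $1,681.74; pay $473.00 → $1,208.74
Month 8: $1,208.74 +$22.97 interest = $1,231.71; pay $473.00 → $758.71
Month 9: $758.71 +$14.42 interest = $773.13; pay $473.00 → $300.13
Month 10: $300.13 +$5.70 interest = $305.83; pay $305.83 → $0.00
Total interest: $85.57 + $74.12 + $64.20 + $55.60 + $47.67 + $39.59 + $31.36 + $22.97 + $14.42 + $5.70 = $441.20

$441.20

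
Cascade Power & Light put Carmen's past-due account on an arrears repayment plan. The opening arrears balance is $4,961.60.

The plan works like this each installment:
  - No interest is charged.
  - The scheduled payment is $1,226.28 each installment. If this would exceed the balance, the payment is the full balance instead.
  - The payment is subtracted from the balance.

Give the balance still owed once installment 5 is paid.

Installment 1: $4,961.60 − $1,226.28 → $3,735.32
Installment 2: $3,735.32 − $1,226.28 → $2,509.04
Installment 3: $2,509.04 − $1,226.28 → $1,282.76
Installment 4: $1,282.76 − $1,226.28 → $56.48
Installment 5: $56.48 − $56.48 → $0.00

$0.00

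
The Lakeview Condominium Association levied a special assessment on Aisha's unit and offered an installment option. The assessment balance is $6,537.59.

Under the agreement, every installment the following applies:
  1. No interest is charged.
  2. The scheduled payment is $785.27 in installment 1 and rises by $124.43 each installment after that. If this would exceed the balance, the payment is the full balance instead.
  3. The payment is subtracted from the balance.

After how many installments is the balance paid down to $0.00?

Installment 1: opening $6,537.59; payment $785.27; balance $5,752.32
Installment 2: opening $5,752.32; payment $909.70; balance $4,842.62
Installment 3: opening $4,842.62; payment $1,034.13; balance $3,808.49
Installment 4: opening $3,808.49; payment $1,158.56; balance $2,649.93
Installment 5: opening $2,649.93; payment $1,282.99; balance $1,366.94
Installment 6: opening $1,366.94; payment $1,366.94; balance $0.00
Balance reaches $0.00 in installment 6.

6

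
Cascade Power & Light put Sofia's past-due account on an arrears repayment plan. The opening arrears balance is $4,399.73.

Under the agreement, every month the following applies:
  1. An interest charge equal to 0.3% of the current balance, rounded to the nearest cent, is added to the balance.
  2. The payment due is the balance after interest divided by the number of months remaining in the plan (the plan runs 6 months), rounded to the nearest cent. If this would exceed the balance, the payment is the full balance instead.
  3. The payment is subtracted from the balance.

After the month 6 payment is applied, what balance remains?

$0.00

Month 1: opening $4,399.73; interest $13.20 → $4,412.93; payment $735.49; balance $3,677.44
Month 2: opening $3,677.44; interest $11.03 → $3,688.47; payment $737.69; balance $2,950.78
Month 3: opening $2,950.78; interest $8.85 → $2,959.63; payment $739.91; balance $2,219.72
Month 4: opening $2,219.72; interest $6.66 → $2,226.38; payment $742.13; balance $1,484.25
Month 5: opening $1,484.25; interest $4.45 → $1,488.70; payment $744.35; balance $744.35
Month 6: opening $744.35; interest $2.23 → $746.58; payment $746.58; balance $0.00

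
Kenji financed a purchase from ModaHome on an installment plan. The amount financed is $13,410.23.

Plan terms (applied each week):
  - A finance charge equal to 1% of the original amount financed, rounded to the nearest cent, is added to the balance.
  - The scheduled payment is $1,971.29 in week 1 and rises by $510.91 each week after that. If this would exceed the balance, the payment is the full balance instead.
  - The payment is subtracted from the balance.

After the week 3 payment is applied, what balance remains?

$6,365.93

Week 1: $13,410.23 +$134.10 interest = $13,544.33; pay $1,971.29 → $11,573.04
Week 2: $11,573.04 +$134.10 interest = $11,707.14; pay $2,482.20 → $9,224.94
Week 3: $9,224.94 +$134.10 interest = $9,359.04; pay $2,993.11 → $6,365.93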